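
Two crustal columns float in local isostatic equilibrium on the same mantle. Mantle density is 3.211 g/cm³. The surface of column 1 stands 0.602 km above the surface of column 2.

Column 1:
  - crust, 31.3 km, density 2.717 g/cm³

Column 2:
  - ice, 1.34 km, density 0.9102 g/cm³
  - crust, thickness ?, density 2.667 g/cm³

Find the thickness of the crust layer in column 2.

19.2 km

Take the compensation level at the base of the deeper column (depth z_c below the surface of column 1) and equate Σ ρ_i t_i down to z_c; mantle fills any gap and the z_c terms cancel.
Column 1: 31.3×2.717 + (z_c − 31.3)×3.211
Column 2: 0.602×0 + 1.34×0.9102 + x×2.667 + (z_c − 0.602 − 1.34 − x)×3.211
The z_c×3.211 term appears on both sides and cancels. Collect the known terms of each column as K = Σ(ρt)_known − 3.211 × (depth of known layers): K_1 = 85.0421 − 3.211×31.3 = −15.4622; K_2 = 1.219668 − 3.211×(0.602 + 1.34) = −5.016094.
Balance: K_1 = K_2 − x×(3.211 − 2.667), so x = (K_2 − K_1)/(3.211 − 2.667) = 10.4461/0.544 = 19.2 km.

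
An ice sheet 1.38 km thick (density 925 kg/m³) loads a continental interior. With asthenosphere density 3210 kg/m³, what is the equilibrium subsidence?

Balancing pressure at the compensation depth: the ice load ρ_ice t is balanced by mantle displaced below, ρ_m s.
s = t ρ_ice / ρ_m = 1.38 km × 925/3210 = 0.398 km.

0.398 km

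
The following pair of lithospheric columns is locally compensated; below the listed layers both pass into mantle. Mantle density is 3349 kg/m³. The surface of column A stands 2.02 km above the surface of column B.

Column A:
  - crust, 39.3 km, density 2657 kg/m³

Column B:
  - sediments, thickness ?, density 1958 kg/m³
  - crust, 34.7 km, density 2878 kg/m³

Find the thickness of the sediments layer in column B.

Take the compensation level at the base of the deeper column (depth z_c below the surface of column A) and equate Σ ρ_i t_i down to z_c; mantle fills any gap and the z_c terms cancel.
Column A: 39.3×2657 + (z_c − 39.3)×3349
Column B: 2.02×0 + x×1958 + 34.7×2878 + (z_c − 2.02 − 34.7 − x)×3349
The z_c×3349 term appears on both sides and cancels. Collect the known terms of each column as K = Σ(ρt)_known − 3349 × (depth of known layers): K_A = 104420.1 − 3349×39.3 = −27195.6; K_B = 99866.6 − 3349×(2.02 + 34.7) = −23108.68.
Balance: K_A = K_B − x×(3349 − 1958), so x = (K_B − K_A)/(3349 − 1958) = 4086.92/1391 = 2.94 km.

2.94 km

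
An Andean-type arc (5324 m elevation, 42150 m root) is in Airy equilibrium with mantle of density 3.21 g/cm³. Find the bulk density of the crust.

ρ_c h = (ρ_m − ρ_c) r → ρ_c (h + r) = ρ_m r → ρ_c = ρ_m r / (h + r).
ρ_c = 3.21 × 42150 m / (5324 m + 42150 m) = 2.85 g/cm³.

2.85 g/cm³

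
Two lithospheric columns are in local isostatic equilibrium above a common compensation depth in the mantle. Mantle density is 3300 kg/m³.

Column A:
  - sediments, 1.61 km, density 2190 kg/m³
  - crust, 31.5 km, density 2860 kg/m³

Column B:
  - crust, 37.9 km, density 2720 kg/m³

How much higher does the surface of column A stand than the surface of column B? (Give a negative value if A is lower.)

For any compensation level in the mantle, the mantle terms cancel and isostasy reduces to e = (Σt_A − Σt_B) − (Σ(ρt)_A − Σ(ρt)_B) / ρ_m.
Σt_A = 33.11 km; Σt_B = 37.9 km; Σ(ρt)_A = 93615.9; Σ(ρt)_B = 103088 (in km·kg/m³).
e = (33.11 − 37.9) − (93615.9 − 103088) / 3300 = −1.92 km.

−1.92 km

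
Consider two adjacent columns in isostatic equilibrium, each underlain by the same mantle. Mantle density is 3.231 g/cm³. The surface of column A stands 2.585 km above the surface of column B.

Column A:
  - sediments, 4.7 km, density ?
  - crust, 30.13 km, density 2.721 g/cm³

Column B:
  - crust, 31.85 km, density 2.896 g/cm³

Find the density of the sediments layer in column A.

Take the compensation level at the base of the deeper column (depth z_c below the surface of column A) and equate Σ ρ_i t_i down to z_c; mantle fills any gap and the z_c terms cancel.
Column A: 4.7×ρ + 30.13×2.721 + (z_c − 34.83)×3.231
Column B: 2.585×0 + 31.85×2.896 + (z_c − 2.585 − 31.85)×3.231
The z_c×3.231 term appears on both sides and cancels. Collect the known terms of each column as K = Σ(ρt)_known − 3.231 × (depth of known layers): K_A = 81.98373 − 3.231×34.83 = −30.552; K_B = 92.2376 − 3.231×(2.585 + 31.85) = −19.021885.
Balance: K_A + 4.7×ρ = K_B, so ρ = (K_B − K_A)/4.7 = 11.5301/4.7 = 2.45 g/cm³.

2.45 g/cm³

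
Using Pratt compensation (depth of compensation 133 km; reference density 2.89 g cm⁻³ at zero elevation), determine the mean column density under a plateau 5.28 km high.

Pratt balance: ρ_ref D = ρ (D + h).
ρ = ρ_ref D/(D + h) = 2.89 × 133 km/(133 km + 5.28 km) = 2.78 g cm⁻³.

2.78 g cm⁻³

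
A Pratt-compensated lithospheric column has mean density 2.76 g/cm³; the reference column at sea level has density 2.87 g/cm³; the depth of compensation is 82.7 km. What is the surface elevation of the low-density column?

ρ_ref D = ρ (D + h) → h = D (ρ_ref − ρ)/ρ.
h = 82.7 km × (2.87 − 2.76)/2.76 = 3.3 km.

3.3 km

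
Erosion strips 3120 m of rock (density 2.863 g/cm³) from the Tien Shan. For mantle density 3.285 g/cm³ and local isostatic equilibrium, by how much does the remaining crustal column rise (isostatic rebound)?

Unloading: uplift u = e ρ_c/ρ_m = 3120 m × 2.863/3.285 = 2720 m.

2720 m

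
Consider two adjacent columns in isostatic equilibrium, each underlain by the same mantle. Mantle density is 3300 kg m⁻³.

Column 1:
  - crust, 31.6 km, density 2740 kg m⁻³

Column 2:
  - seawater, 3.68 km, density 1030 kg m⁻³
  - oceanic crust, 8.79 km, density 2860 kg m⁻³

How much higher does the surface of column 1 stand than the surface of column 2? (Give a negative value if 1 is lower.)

1.66 km

For any compensation level in the mantle, the mantle terms cancel and isostasy reduces to e = (Σt_1 − Σt_2) − (Σ(ρt)_1 − Σ(ρt)_2) / ρ_m.
Σt_1 = 31.6 km; Σt_2 = 12.47 km; Σ(ρt)_1 = 86584; Σ(ρt)_2 = 28929.8 (in km·kg m⁻³).
e = (31.6 − 12.47) − (86584 − 28929.8) / 3300 = 1.66 km.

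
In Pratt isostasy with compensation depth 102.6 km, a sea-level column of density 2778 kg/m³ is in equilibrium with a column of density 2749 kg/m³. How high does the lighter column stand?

ρ_ref D = ρ (D + h) → h = D (ρ_ref − ρ)/ρ.
h = 102.6 km × (2778 − 2749)/2749 = 1.08 km.

1.08 km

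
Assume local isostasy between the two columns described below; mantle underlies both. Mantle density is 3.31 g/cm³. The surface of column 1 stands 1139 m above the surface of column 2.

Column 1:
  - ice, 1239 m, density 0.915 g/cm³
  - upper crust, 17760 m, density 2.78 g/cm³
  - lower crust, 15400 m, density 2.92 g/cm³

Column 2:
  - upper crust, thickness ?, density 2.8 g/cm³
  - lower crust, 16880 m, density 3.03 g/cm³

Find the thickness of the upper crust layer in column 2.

Take the compensation level at the base of the deeper column (depth z_c below the surface of column 1) and equate Σ ρ_i t_i down to z_c; mantle fills any gap and the z_c terms cancel.
Column 1: 1239×0.915 + 17760×2.78 + 15400×2.92 + (z_c − 34399)×3.31
Column 2: 1139×0 + x×2.8 + 16880×3.03 + (z_c − 1139 − 16880 − x)×3.31
The z_c×3.31 term appears on both sides and cancels. Collect the known terms of each column as K = Σ(ρt)_known − 3.31 × (depth of known layers): K_1 = 95474.485 − 3.31×34399 = −18386.205; K_2 = 51146.4 − 3.31×(1139 + 16880) = −8496.49.
Balance: K_1 = K_2 − x×(3.31 − 2.8), so x = (K_2 − K_1)/(3.31 − 2.8) = 9889.72/0.51 = 19400 m.

19400 m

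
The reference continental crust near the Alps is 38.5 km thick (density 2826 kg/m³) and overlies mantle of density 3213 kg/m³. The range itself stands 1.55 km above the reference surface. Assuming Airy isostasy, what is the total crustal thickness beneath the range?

Root depth r = h ρ_c / (ρ_m − ρ_c) = 1.55 km × 2826 / 387 = 11.32 km.
Total thickness = T + h + r = 38.5 km + 1.55 km + 11.32 km = 51.4 km.

51.4 km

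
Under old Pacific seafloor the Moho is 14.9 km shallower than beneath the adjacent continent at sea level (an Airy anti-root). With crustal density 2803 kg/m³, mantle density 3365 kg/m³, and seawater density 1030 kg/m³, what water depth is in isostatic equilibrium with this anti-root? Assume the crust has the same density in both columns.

4.72 km

Replacing a thickness d of crust by seawater at the top must be balanced by replacing crust with mantle at the base: d (ρ_c − ρ_w) = a (ρ_m − ρ_c).
d = a (ρ_m − ρ_c)/(ρ_c − ρ_w) = 14.9 km × 562/1773 = 4.72 km.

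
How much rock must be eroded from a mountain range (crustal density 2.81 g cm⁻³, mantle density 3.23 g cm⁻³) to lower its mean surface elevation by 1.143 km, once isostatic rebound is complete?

8.79 km

Net drop Δ = e − u = e − e ρ_c/ρ_m = e (ρ_m − ρ_c)/ρ_m.
e = Δ ρ_m/(ρ_m − ρ_c) = 1.143 km × 3.23/0.42 = 8.79 km.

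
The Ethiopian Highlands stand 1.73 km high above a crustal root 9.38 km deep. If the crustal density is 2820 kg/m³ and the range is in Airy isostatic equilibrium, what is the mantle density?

Airy balance: ρ_c h = (ρ_m − ρ_c) r → ρ_m = ρ_c (1 + h/r).
ρ_m = 2820 × (1 + 1.73 km/9.38 km) = 3340 kg/m³.

3340 kg/m³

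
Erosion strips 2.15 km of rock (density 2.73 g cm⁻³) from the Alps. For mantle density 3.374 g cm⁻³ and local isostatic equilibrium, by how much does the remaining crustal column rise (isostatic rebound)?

Unloading: uplift u = e ρ_c/ρ_m = 2.15 km × 2.73/3.374 = 1.74 km.

1.74 km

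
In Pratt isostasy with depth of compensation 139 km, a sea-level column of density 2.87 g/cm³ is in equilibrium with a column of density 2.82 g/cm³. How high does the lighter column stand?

2.46 km

ρ_ref D = ρ (D + h) → h = D (ρ_ref − ρ)/ρ.
h = 139 km × (2.87 − 2.82)/2.82 = 2.46 km.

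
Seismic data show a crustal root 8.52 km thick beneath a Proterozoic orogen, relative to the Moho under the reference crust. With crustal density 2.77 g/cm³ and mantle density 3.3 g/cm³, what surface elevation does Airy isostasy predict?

1.63 km

Equating mass per unit area of the two columns: ρ_c h = (ρ_m − ρ_c) r.
h = r (ρ_m − ρ_c) / ρ_c = 8.52 km × (3.3 − 2.77) / 2.77 = 1.63 km.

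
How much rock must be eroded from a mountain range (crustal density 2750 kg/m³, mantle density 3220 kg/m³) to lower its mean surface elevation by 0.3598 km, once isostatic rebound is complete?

2.47 km

Net drop Δ = e − u = e − e ρ_c/ρ_m = e (ρ_m − ρ_c)/ρ_m.
e = Δ ρ_m/(ρ_m − ρ_c) = 0.3598 km × 3220/470 = 2.47 km.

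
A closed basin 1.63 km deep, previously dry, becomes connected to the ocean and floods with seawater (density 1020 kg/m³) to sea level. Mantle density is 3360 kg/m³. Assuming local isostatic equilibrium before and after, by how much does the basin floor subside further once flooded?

After flooding the water column is d + s deep. Its weight must equal the weight of mantle displaced by the extra subsidence s: (d + s) ρ_w = s ρ_m.
s = d ρ_w / (ρ_m − ρ_w) = 1.63 km × 1020/(3360 − 1020) = 0.711 km.

0.711 km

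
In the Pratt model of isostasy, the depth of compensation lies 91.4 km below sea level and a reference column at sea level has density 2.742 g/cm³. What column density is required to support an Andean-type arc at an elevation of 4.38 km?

Pratt balance: ρ_ref D = ρ (D + h).
ρ = ρ_ref D/(D + h) = 2.742 × 91.4 km/(91.4 km + 4.38 km) = 2.62 g/cm³.

2.62 g/cm³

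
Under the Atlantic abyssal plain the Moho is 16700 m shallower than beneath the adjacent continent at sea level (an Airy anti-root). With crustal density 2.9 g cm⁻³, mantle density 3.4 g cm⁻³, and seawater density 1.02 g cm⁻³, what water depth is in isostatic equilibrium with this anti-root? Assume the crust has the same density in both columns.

4440 m

Replacing a thickness d of crust by seawater at the top must be balanced by replacing crust with mantle at the base: d (ρ_c − ρ_w) = a (ρ_m − ρ_c).
d = a (ρ_m − ρ_c)/(ρ_c − ρ_w) = 16700 m × 0.5/1.88 = 4440 m.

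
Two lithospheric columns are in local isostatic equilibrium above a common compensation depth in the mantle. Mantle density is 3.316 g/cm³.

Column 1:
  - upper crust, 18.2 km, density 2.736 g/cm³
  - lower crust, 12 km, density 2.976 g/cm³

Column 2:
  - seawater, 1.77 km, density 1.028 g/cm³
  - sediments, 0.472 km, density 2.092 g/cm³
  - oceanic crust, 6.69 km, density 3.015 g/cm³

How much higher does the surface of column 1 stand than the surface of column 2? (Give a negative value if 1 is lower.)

For any compensation level in the mantle, the mantle terms cancel and isostasy reduces to e = (Σt_1 − Σt_2) − (Σ(ρt)_1 − Σ(ρt)_2) / ρ_m.
Σt_1 = 30.2 km; Σt_2 = 8.932 km; Σ(ρt)_1 = 85.5072; Σ(ρt)_2 = 22.977334 (in km·g/cm³).
e = (30.2 − 8.932) − (85.5072 − 22.977334) / 3.316 = 2.41 km.

2.41 km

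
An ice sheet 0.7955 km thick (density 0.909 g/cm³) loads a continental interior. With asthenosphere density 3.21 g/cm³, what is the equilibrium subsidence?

Balancing pressure at the compensation depth: the ice load ρ_ice t is balanced by mantle displaced below, ρ_m s.
s = t ρ_ice / ρ_m = 0.7955 km × 0.909/3.21 = 0.225 km.

0.225 km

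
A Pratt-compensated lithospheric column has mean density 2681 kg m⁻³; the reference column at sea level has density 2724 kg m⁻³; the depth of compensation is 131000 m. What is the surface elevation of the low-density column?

ρ_ref D = ρ (D + h) → h = D (ρ_ref − ρ)/ρ.
h = 131000 m × (2724 − 2681)/2681 = 2100 m.

2100 m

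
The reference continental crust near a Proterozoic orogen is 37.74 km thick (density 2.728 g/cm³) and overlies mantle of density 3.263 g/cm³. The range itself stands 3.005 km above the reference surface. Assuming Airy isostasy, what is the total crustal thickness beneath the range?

56.1 km

Root depth r = h ρ_c / (ρ_m − ρ_c) = 3.005 km × 2.728 / 0.535 = 15.32 km.
Total thickness = T + h + r = 37.74 km + 3.005 km + 15.32 km = 56.1 km.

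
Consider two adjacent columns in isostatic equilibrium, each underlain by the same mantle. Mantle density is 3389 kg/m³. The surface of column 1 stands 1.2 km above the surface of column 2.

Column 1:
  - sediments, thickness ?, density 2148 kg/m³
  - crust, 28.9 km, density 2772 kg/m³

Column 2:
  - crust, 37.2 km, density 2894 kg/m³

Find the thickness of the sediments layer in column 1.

Take the compensation level at the base of the deeper column (depth z_c below the surface of column 1) and equate Σ ρ_i t_i down to z_c; mantle fills any gap and the z_c terms cancel.
Column 1: x×2148 + 28.9×2772 + (z_c − 28.9 − x)×3389
Column 2: 1.2×0 + 37.2×2894 + (z_c − 1.2 − 37.2)×3389
The z_c×3389 term appears on both sides and cancels. Collect the known terms of each column as K = Σ(ρt)_known − 3389 × (depth of known layers): K_1 = 80110.8 − 3389×28.9 = −17831.3; K_2 = 107656.8 − 3389×(1.2 + 37.2) = −22480.8.
Balance: K_1 − x×(3389 − 2148) = K_2, so x = (K_1 − K_2)/(3389 − 2148) = 4649.5/1241 = 3.75 km.

3.75 km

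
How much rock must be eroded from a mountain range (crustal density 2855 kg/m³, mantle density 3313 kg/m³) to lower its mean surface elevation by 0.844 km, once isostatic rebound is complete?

6.11 km

Net drop Δ = e − u = e − e ρ_c/ρ_m = e (ρ_m − ρ_c)/ρ_m.
e = Δ ρ_m/(ρ_m − ρ_c) = 0.844 km × 3313/458 = 6.11 km.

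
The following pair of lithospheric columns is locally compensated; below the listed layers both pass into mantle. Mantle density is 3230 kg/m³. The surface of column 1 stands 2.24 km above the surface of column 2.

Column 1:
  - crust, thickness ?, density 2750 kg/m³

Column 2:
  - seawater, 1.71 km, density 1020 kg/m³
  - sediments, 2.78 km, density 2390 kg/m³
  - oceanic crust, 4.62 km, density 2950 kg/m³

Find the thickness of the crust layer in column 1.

30.5 km

Take the compensation level at the base of the deeper column (depth z_c below the surface of column 1) and equate Σ ρ_i t_i down to z_c; mantle fills any gap and the z_c terms cancel.
Column 1: x×2750 + (z_c − 0 − x)×3230
Column 2: 2.24×0 + 1.71×1020 + 2.78×2390 + 4.62×2950 + (z_c − 2.24 − 9.11)×3230
The z_c×3230 term appears on both sides and cancels. Collect the known terms of each column as K = Σ(ρt)_known − 3230 × (depth of known layers): K_1 = 0 − 3230×0 = 0; K_2 = 22017.4 − 3230×(2.24 + 9.11) = −14643.1.
Balance: K_1 − x×(3230 − 2750) = K_2, so x = (K_1 − K_2)/(3230 − 2750) = 14643.1/480 = 30.5 km.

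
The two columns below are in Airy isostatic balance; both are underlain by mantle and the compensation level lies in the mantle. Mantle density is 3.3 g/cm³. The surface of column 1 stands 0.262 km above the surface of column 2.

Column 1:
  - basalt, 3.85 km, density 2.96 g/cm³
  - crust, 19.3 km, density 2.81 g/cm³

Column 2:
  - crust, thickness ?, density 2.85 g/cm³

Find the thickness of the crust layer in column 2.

Take the compensation level at the base of the deeper column (depth z_c below the surface of column 1) and equate Σ ρ_i t_i down to z_c; mantle fills any gap and the z_c terms cancel.
Column 1: 3.85×2.96 + 19.3×2.81 + (z_c − 23.15)×3.3
Column 2: 0.262×0 + x×2.85 + (z_c − 0.262 − 0 − x)×3.3
The z_c×3.3 term appears on both sides and cancels. Collect the known terms of each column as K = Σ(ρt)_known − 3.3 × (depth of known layers): K_1 = 65.629 − 3.3×23.15 = −10.766; K_2 = 0 − 3.3×(0.262 + 0) = −0.8646.
Balance: K_1 = K_2 − x×(3.3 − 2.85), so x = (K_2 − K_1)/(3.3 − 2.85) = 9.9014/0.45 = 22 km.

22 km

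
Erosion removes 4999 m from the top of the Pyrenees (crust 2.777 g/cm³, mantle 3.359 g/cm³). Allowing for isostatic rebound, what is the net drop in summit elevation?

866 m

Rebound u = e ρ_c/ρ_m = 4999 m × 2.777/3.359 = 4133 m.
Net surface drop = e − u = 4999 m − 4133 m = e (ρ_m − ρ_c)/ρ_m = 866 m.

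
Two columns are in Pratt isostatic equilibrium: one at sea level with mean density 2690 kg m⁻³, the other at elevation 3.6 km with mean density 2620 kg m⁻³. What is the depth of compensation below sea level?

135 km

ρ_ref D = ρ (D + h) → D (ρ_ref − ρ) = ρ h.
D = ρ h/(ρ_ref − ρ) = 2620 × 3.6 km/(2690 − 2620) = 135 km.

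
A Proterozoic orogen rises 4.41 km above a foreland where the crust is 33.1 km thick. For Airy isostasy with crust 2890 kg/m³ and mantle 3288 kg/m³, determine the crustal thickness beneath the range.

69.5 km

Root depth r = h ρ_c / (ρ_m − ρ_c) = 4.41 km × 2890 / 398 = 32.02 km.
Total thickness = T + h + r = 33.1 km + 4.41 km + 32.02 km = 69.5 km.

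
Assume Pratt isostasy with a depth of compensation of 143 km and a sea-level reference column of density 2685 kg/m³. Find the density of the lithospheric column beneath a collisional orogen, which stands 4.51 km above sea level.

Pratt balance: ρ_ref D = ρ (D + h).
ρ = ρ_ref D/(D + h) = 2685 × 143 km/(143 km + 4.51 km) = 2600 kg/m³.

2600 kg/m³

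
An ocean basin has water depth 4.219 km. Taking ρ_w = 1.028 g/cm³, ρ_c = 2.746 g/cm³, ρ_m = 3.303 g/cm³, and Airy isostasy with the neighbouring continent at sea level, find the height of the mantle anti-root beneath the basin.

13 km

Isostatic balance requires: replacing crust with seawater at the top is compensated by replacing crust with mantle at the base: d (ρ_c − ρ_w) = a (ρ_m − ρ_c).
a = d (ρ_c − ρ_w)/(ρ_m − ρ_c) = 4.219 km × 1.718/0.557 = 13 km.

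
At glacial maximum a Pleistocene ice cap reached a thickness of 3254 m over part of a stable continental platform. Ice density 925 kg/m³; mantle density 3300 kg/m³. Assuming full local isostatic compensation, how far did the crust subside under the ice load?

Isostatic balance requires: the ice load ρ_ice t is balanced by mantle displaced below, ρ_m s.
s = t ρ_ice / ρ_m = 3254 m × 925/3300 = 912 m.

912 m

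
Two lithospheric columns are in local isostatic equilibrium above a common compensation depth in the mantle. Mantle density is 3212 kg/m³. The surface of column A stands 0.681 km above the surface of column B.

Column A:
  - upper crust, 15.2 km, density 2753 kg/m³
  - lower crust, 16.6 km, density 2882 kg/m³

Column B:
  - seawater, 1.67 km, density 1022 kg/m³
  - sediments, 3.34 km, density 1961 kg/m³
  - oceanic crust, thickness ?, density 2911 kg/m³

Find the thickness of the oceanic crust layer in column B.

8.08 km

Take the compensation level at the base of the deeper column (depth z_c below the surface of column A) and equate Σ ρ_i t_i down to z_c; mantle fills any gap and the z_c terms cancel.
Column A: 15.2×2753 + 16.6×2882 + (z_c − 31.8)×3212
Column B: 0.681×0 + 1.67×1022 + 3.34×1961 + x×2911 + (z_c − 0.681 − 5.01 − x)×3212
The z_c×3212 term appears on both sides and cancels. Collect the known terms of each column as K = Σ(ρt)_known − 3212 × (depth of known layers): K_A = 89686.8 − 3212×31.8 = −12454.8; K_B = 8256.48 − 3212×(0.681 + 5.01) = −10023.012.
Balance: K_A = K_B − x×(3212 − 2911), so x = (K_B − K_A)/(3212 − 2911) = 2431.79/301 = 8.08 km.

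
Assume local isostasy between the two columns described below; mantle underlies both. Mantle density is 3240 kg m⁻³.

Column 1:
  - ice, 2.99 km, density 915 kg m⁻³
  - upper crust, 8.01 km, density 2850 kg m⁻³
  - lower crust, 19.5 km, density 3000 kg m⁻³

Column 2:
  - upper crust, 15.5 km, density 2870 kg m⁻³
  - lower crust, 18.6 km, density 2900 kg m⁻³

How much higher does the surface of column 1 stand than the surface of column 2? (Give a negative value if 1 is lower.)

0.832 km

For any compensation level in the mantle, the mantle terms cancel and isostasy reduces to e = (Σt_1 − Σt_2) − (Σ(ρt)_1 − Σ(ρt)_2) / ρ_m.
Σt_1 = 30.5 km; Σt_2 = 34.1 km; Σ(ρt)_1 = 84064.35; Σ(ρt)_2 = 98425 (in km·kg m⁻³).
e = (30.5 − 34.1) − (84064.35 − 98425) / 3240 = 0.832 km.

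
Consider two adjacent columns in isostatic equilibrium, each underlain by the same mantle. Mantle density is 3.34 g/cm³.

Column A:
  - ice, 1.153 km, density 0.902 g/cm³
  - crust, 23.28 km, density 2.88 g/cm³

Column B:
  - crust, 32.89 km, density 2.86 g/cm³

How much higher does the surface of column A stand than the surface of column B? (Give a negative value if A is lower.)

−0.679 km

For any compensation level in the mantle, the mantle terms cancel and isostasy reduces to e = (Σt_A − Σt_B) − (Σ(ρt)_A − Σ(ρt)_B) / ρ_m.
Σt_A = 24.433 km; Σt_B = 32.89 km; Σ(ρt)_A = 68.086406; Σ(ρt)_B = 94.0654 (in km·g/cm³).
e = (24.433 − 32.89) − (68.086406 − 94.0654) / 3.34 = −0.679 km.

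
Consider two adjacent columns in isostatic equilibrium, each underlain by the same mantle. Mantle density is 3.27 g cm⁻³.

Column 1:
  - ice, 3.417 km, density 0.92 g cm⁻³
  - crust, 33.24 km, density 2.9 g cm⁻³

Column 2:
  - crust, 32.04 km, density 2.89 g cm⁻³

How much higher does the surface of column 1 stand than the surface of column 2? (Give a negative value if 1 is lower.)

For any compensation level in the mantle, the mantle terms cancel and isostasy reduces to e = (Σt_1 − Σt_2) − (Σ(ρt)_1 − Σ(ρt)_2) / ρ_m.
Σt_1 = 36.657 km; Σt_2 = 32.04 km; Σ(ρt)_1 = 99.53964; Σ(ρt)_2 = 92.5956 (in km·g cm⁻³).
e = (36.657 − 32.04) − (99.53964 − 92.5956) / 3.27 = 2.49 km.

2.49 km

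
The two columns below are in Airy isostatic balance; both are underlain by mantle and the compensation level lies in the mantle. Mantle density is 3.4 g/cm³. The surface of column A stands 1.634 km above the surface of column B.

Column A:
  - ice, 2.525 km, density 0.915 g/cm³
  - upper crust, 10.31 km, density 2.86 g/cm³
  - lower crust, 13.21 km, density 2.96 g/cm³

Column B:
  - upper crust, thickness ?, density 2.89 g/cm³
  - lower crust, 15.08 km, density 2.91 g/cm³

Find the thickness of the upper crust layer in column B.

Take the compensation level at the base of the deeper column (depth z_c below the surface of column A) and equate Σ ρ_i t_i down to z_c; mantle fills any gap and the z_c terms cancel.
Column A: 2.525×0.915 + 10.31×2.86 + 13.21×2.96 + (z_c − 26.045)×3.4
Column B: 1.634×0 + x×2.89 + 15.08×2.91 + (z_c − 1.634 − 15.08 − x)×3.4
The z_c×3.4 term appears on both sides and cancels. Collect the known terms of each column as K = Σ(ρt)_known − 3.4 × (depth of known layers): K_A = 70.898575 − 3.4×26.045 = −17.654425; K_B = 43.8828 − 3.4×(1.634 + 15.08) = −12.9448.
Balance: K_A = K_B − x×(3.4 − 2.89), so x = (K_B − K_A)/(3.4 − 2.89) = 4.70962/0.51 = 9.23 km.

9.23 km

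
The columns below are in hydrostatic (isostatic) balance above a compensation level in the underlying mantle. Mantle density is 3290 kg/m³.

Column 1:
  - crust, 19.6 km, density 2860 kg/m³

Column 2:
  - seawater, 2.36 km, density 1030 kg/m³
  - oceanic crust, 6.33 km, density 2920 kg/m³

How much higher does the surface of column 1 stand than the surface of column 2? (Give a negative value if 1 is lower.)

For any compensation level in the mantle, the mantle terms cancel and isostasy reduces to e = (Σt_1 − Σt_2) − (Σ(ρt)_1 − Σ(ρt)_2) / ρ_m.
Σt_1 = 19.6 km; Σt_2 = 8.69 km; Σ(ρt)_1 = 56056; Σ(ρt)_2 = 20914.4 (in km·kg/m³).
e = (19.6 − 8.69) − (56056 − 20914.4) / 3290 = 0.229 km.

0.229 km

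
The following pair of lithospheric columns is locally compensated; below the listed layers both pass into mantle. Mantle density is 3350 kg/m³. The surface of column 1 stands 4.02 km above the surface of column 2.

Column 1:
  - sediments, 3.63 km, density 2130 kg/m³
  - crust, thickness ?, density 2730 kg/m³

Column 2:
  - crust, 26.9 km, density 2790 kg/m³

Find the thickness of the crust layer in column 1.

38.9 km

Take the compensation level at the base of the deeper column (depth z_c below the surface of column 1) and equate Σ ρ_i t_i down to z_c; mantle fills any gap and the z_c terms cancel.
Column 1: 3.63×2130 + x×2730 + (z_c − 3.63 − x)×3350
Column 2: 4.02×0 + 26.9×2790 + (z_c − 4.02 − 26.9)×3350
The z_c×3350 term appears on both sides and cancels. Collect the known terms of each column as K = Σ(ρt)_known − 3350 × (depth of known layers): K_1 = 7731.9 − 3350×3.63 = −4428.6; K_2 = 75051 − 3350×(4.02 + 26.9) = −28531.
Balance: K_1 − x×(3350 − 2730) = K_2, so x = (K_1 − K_2)/(3350 − 2730) = 24102.4/620 = 38.9 km.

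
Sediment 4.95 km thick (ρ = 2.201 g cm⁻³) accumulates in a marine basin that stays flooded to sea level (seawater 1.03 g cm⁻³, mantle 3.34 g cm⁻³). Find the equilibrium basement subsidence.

Submarine loading: the sediment displaces seawater, and the subsidence is in turn flooded, so s (ρ_m − ρ_w) = t (ρ_sed − ρ_w).
s = 4.95 km × (2.201 − 1.03) / (3.34 − 1.03) = 2.51 km.

2.51 km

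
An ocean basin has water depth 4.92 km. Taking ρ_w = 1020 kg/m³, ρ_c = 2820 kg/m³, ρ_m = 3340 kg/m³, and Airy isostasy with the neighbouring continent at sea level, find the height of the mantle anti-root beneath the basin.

By Archimedes' principle applied to the lithosphere: replacing crust with seawater at the top is compensated by replacing crust with mantle at the base: d (ρ_c − ρ_w) = a (ρ_m − ρ_c).
a = d (ρ_c − ρ_w)/(ρ_m − ρ_c) = 4.92 km × 1800/520 = 17 km.

17 km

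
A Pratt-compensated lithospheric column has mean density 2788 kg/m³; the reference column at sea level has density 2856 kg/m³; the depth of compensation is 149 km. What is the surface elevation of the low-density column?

ρ_ref D = ρ (D + h) → h = D (ρ_ref − ρ)/ρ.
h = 149 km × (2856 − 2788)/2788 = 3.63 km.

3.63 km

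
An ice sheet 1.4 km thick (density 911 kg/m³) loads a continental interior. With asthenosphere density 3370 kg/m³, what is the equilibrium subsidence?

Balancing pressure at the compensation depth: the ice load ρ_ice t is balanced by mantle displaced below, ρ_m s.
s = t ρ_ice / ρ_m = 1.4 km × 911/3370 = 0.378 km.

0.378 km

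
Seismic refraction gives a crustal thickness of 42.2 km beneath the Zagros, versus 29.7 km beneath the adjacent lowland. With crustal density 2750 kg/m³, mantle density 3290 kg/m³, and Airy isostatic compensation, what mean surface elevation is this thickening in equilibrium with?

2.05 km

Excess crust Δ = 42.2 km − 29.7 km = 12.5 km, split between elevation h and root r with h + r = Δ.
Airy balance ρ_c h = (ρ_m − ρ_c) r gives r = h ρ_c/(ρ_m − ρ_c), so h (1 + ρ_c/(ρ_m − ρ_c)) = Δ, i.e. h = Δ (ρ_m − ρ_c)/ρ_m.
h = 12.5 km × 540/3290 = 2.05 km.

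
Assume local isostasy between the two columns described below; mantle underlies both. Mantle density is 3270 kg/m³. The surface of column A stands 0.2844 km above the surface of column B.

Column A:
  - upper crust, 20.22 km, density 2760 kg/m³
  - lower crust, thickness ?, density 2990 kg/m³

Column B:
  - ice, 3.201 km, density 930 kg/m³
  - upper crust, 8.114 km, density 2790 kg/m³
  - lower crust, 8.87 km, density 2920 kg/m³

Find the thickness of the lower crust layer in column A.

18.2 km

Take the compensation level at the base of the deeper column (depth z_c below the surface of column A) and equate Σ ρ_i t_i down to z_c; mantle fills any gap and the z_c terms cancel.
Column A: 20.22×2760 + x×2990 + (z_c − 20.22 − x)×3270
Column B: 0.2844×0 + 3.201×930 + 8.114×2790 + 8.87×2920 + (z_c − 0.2844 − 20.185)×3270
The z_c×3270 term appears on both sides and cancels. Collect the known terms of each column as K = Σ(ρt)_known − 3270 × (depth of known layers): K_A = 55807.2 − 3270×20.22 = −10312.2; K_B = 51515.39 − 3270×(0.2844 + 20.185) = −15419.548.
Balance: K_A − x×(3270 − 2990) = K_B, so x = (K_A − K_B)/(3270 − 2990) = 5107.35/280 = 18.2 km.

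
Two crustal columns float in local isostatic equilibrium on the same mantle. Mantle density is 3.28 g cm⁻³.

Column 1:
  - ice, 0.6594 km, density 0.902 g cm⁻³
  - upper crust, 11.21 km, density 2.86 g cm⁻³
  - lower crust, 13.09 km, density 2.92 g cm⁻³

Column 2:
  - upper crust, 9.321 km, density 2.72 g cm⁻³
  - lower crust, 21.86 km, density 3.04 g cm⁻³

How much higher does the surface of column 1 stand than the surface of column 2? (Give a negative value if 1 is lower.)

0.159 km

For any compensation level in the mantle, the mantle terms cancel and isostasy reduces to e = (Σt_1 − Σt_2) − (Σ(ρt)_1 − Σ(ρt)_2) / ρ_m.
Σt_1 = 24.9594 km; Σt_2 = 31.181 km; Σ(ρt)_1 = 70.8781788; Σ(ρt)_2 = 91.80752 (in km·g cm⁻³).
e = (24.9594 − 31.181) − (70.8781788 − 91.80752) / 3.28 = 0.159 km.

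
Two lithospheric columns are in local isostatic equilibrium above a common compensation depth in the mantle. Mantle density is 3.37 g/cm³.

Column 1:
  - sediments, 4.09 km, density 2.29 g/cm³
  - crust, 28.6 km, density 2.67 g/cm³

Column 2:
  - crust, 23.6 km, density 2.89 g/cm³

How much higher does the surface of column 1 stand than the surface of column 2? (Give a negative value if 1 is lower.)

3.89 km

For any compensation level in the mantle, the mantle terms cancel and isostasy reduces to e = (Σt_1 − Σt_2) − (Σ(ρt)_1 − Σ(ρt)_2) / ρ_m.
Σt_1 = 32.69 km; Σt_2 = 23.6 km; Σ(ρt)_1 = 85.7281; Σ(ρt)_2 = 68.204 (in km·g/cm³).
e = (32.69 − 23.6) − (85.7281 − 68.204) / 3.37 = 3.89 km.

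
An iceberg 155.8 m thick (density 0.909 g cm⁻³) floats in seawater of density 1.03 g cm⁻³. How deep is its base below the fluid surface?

137 m

Draft d = t ρ_obj/ρ_fluid = 155.8 m × 0.909/1.03 = 137 m.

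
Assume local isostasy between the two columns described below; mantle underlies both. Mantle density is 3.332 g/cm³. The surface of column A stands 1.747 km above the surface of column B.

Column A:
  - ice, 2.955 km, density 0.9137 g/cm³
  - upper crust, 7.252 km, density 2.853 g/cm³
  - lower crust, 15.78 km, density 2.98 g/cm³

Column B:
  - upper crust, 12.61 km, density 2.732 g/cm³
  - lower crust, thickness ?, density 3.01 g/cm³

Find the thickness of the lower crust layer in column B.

Take the compensation level at the base of the deeper column (depth z_c below the surface of column A) and equate Σ ρ_i t_i down to z_c; mantle fills any gap and the z_c terms cancel.
Column A: 2.955×0.9137 + 7.252×2.853 + 15.78×2.98 + (z_c − 25.987)×3.332
Column B: 1.747×0 + 12.61×2.732 + x×3.01 + (z_c − 1.747 − 12.61 − x)×3.332
The z_c×3.332 term appears on both sides and cancels. Collect the known terms of each column as K = Σ(ρt)_known − 3.332 × (depth of known layers): K_A = 70.4143395 − 3.332×25.987 = −16.1743445; K_B = 34.45052 − 3.332×(1.747 + 12.61) = −13.387004.
Balance: K_A = K_B − x×(3.332 − 3.01), so x = (K_B − K_A)/(3.332 − 3.01) = 2.78734/0.322 = 8.66 km.

8.66 km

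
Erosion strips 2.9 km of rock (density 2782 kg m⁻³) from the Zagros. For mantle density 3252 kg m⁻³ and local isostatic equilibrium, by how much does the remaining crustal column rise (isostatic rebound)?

Unloading: uplift u = e ρ_c/ρ_m = 2.9 km × 2782/3252 = 2.48 km.

2.48 km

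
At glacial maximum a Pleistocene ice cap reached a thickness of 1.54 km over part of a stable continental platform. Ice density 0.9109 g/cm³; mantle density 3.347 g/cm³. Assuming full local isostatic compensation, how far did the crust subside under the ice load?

Equating mass per unit area of the two columns: the ice load ρ_ice t is balanced by mantle displaced below, ρ_m s.
s = t ρ_ice / ρ_m = 1.54 km × 0.9109/3.347 = 0.419 km.

0.419 km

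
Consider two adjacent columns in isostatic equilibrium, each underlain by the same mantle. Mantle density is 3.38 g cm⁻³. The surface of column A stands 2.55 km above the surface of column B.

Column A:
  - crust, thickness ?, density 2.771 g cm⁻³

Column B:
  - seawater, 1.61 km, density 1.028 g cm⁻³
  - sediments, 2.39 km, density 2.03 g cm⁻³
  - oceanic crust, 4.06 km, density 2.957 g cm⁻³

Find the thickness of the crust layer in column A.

28.5 km

Take the compensation level at the base of the deeper column (depth z_c below the surface of column A) and equate Σ ρ_i t_i down to z_c; mantle fills any gap and the z_c terms cancel.
Column A: x×2.771 + (z_c − 0 − x)×3.38
Column B: 2.55×0 + 1.61×1.028 + 2.39×2.03 + 4.06×2.957 + (z_c − 2.55 − 8.06)×3.38
The z_c×3.38 term appears on both sides and cancels. Collect the known terms of each column as K = Σ(ρt)_known − 3.38 × (depth of known layers): K_A = 0 − 3.38×0 = 0; K_B = 18.5122 − 3.38×(2.55 + 8.06) = −17.3496.
Balance: K_A − x×(3.38 − 2.771) = K_B, so x = (K_A − K_B)/(3.38 − 2.771) = 17.3496/0.609 = 28.5 km.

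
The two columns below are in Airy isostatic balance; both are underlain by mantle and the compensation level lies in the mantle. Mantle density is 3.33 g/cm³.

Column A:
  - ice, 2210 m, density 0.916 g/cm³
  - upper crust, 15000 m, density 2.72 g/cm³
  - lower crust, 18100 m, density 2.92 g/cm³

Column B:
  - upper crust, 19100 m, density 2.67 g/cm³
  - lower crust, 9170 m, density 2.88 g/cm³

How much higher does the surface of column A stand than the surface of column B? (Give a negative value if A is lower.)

For any compensation level in the mantle, the mantle terms cancel and isostasy reduces to e = (Σt_A − Σt_B) − (Σ(ρt)_A − Σ(ρt)_B) / ρ_m.
Σt_A = 35310 m; Σt_B = 28270 m; Σ(ρt)_A = 95676.36; Σ(ρt)_B = 77406.6 (in m·g/cm³).
e = (35310 − 28270) − (95676.36 − 77406.6) / 3.33 = 1550 m.

1550 m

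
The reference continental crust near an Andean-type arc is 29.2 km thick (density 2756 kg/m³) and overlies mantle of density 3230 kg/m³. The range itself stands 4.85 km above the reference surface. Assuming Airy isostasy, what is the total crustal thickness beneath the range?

62.2 km

Root depth r = h ρ_c / (ρ_m − ρ_c) = 4.85 km × 2756 / 474 = 28.2 km.
Total thickness = T + h + r = 29.2 km + 4.85 km + 28.2 km = 62.2 km.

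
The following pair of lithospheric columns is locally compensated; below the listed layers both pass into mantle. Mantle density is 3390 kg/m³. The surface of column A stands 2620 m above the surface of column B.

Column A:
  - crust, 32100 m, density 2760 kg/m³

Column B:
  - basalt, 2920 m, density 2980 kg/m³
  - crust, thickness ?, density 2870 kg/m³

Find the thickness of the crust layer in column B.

Take the compensation level at the base of the deeper column (depth z_c below the surface of column A) and equate Σ ρ_i t_i down to z_c; mantle fills any gap and the z_c terms cancel.
Column A: 32100×2760 + (z_c − 32100)×3390
Column B: 2620×0 + 2920×2980 + x×2870 + (z_c − 2620 − 2920 − x)×3390
The z_c×3390 term appears on both sides and cancels. Collect the known terms of each column as K = Σ(ρt)_known − 3390 × (depth of known layers): K_A = 88596000 − 3390×32100 = −20223000; K_B = 8701600 − 3390×(2620 + 2920) = −10079000.
Balance: K_A = K_B − x×(3390 − 2870), so x = (K_B − K_A)/(3390 − 2870) = 10144000/520 = 19500 m.

19500 m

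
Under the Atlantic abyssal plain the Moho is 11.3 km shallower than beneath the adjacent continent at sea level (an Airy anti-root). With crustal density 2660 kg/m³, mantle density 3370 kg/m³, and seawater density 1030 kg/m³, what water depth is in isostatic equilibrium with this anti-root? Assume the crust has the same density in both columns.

4.92 km

Replacing a thickness d of crust by seawater at the top must be balanced by replacing crust with mantle at the base: d (ρ_c − ρ_w) = a (ρ_m − ρ_c).
d = a (ρ_m − ρ_c)/(ρ_c − ρ_w) = 11.3 km × 710/1630 = 4.92 km.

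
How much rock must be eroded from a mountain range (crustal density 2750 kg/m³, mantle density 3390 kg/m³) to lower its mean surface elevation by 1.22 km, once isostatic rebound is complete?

Net drop Δ = e − u = e − e ρ_c/ρ_m = e (ρ_m − ρ_c)/ρ_m.
e = Δ ρ_m/(ρ_m − ρ_c) = 1.22 km × 3390/640 = 6.46 km.

6.46 km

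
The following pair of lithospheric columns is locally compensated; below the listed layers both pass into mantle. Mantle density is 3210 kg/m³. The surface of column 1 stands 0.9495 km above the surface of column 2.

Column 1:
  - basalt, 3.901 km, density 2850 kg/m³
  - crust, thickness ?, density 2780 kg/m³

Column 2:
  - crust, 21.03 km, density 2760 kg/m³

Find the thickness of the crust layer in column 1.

Take the compensation level at the base of the deeper column (depth z_c below the surface of column 1) and equate Σ ρ_i t_i down to z_c; mantle fills any gap and the z_c terms cancel.
Column 1: 3.901×2850 + x×2780 + (z_c − 3.901 − x)×3210
Column 2: 0.9495×0 + 21.03×2760 + (z_c − 0.9495 − 21.03)×3210
The z_c×3210 term appears on both sides and cancels. Collect the known terms of each column as K = Σ(ρt)_known − 3210 × (depth of known layers): K_1 = 11117.85 − 3210×3.901 = −1404.36; K_2 = 58042.8 − 3210×(0.9495 + 21.03) = −12511.395.
Balance: K_1 − x×(3210 − 2780) = K_2, so x = (K_1 − K_2)/(3210 − 2780) = 11107/430 = 25.8 km.

25.8 km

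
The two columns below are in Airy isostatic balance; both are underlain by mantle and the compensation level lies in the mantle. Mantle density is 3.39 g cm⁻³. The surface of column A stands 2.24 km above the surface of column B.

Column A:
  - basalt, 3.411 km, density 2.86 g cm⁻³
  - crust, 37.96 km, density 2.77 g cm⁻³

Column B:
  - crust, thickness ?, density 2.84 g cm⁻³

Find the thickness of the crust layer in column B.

32.3 km

Take the compensation level at the base of the deeper column (depth z_c below the surface of column A) and equate Σ ρ_i t_i down to z_c; mantle fills any gap and the z_c terms cancel.
Column A: 3.411×2.86 + 37.96×2.77 + (z_c − 41.371)×3.39
Column B: 2.24×0 + x×2.84 + (z_c − 2.24 − 0 − x)×3.39
The z_c×3.39 term appears on both sides and cancels. Collect the known terms of each column as K = Σ(ρt)_known − 3.39 × (depth of known layers): K_A = 114.90466 − 3.39×41.371 = −25.34303; K_B = 0 − 3.39×(2.24 + 0) = −7.5936.
Balance: K_A = K_B − x×(3.39 − 2.84), so x = (K_B − K_A)/(3.39 − 2.84) = 17.7494/0.55 = 32.3 km.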